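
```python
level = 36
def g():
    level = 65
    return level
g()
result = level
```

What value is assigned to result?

Step 1: level = 36 globally.
Step 2: g() creates a LOCAL level = 65 (no global keyword!).
Step 3: The global level is unchanged. result = 36

The answer is 36.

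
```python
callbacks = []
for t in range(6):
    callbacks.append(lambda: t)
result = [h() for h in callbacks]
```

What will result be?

Step 1: All 6 lambdas share the same variable t.
Step 2: After the loop, t = 5.
Step 3: Each call returns 5. result = [5, 5, 5, 5, 5, 5]

The answer is [5, 5, 5, 5, 5, 5].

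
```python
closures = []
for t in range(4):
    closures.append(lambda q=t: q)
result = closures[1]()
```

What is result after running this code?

Step 1: Default argument q=t captures t's value at each iteration.
Step 2: closures[1] captured q = 1 when t was 1.
Step 3: result = 1

The answer is 1.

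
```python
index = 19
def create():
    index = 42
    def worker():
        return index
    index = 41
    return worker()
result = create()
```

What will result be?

Step 1: create() sets index = 42, then later index = 41.
Step 2: worker() is called after index is reassigned to 41. Closures capture variables by reference, not by value.
Step 3: result = 41

The answer is 41.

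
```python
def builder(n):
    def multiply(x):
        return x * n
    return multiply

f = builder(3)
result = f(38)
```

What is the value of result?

Step 1: builder(3) returns multiply closure with n = 3.
Step 2: f(38) computes 38 * 3 = 114.
Step 3: result = 114

The answer is 114.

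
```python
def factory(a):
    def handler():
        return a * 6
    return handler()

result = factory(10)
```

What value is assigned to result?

Step 1: factory(10) binds parameter a = 10.
Step 2: handler() accesses a = 10 from enclosing scope.
Step 3: result = 10 * 6 = 60

The answer is 60.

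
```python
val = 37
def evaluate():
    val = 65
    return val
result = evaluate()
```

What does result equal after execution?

Step 1: Global val = 37.
Step 2: evaluate() creates local val = 65, shadowing the global.
Step 3: Returns local val = 65. result = 65

The answer is 65.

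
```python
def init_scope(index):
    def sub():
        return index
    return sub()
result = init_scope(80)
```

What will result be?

Step 1: init_scope(80) binds parameter index = 80.
Step 2: sub() looks up index in enclosing scope and finds the parameter index = 80.
Step 3: result = 80

The answer is 80.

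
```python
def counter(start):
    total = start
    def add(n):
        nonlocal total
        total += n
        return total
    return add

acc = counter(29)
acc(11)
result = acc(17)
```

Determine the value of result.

Step 1: counter(29) creates closure with total = 29.
Step 2: First acc(11): total = 29 + 11 = 40.
Step 3: Second acc(17): total = 40 + 17 = 57. result = 57

The answer is 57.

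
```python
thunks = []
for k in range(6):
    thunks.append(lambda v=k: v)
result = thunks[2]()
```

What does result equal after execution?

Step 1: Default argument v=k captures k's value at each iteration.
Step 2: thunks[2] captured v = 2 when k was 2.
Step 3: result = 2

The answer is 2.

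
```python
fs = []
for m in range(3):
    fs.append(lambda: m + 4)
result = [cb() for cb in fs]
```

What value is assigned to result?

Step 1: All lambdas capture m by reference. After the loop, m = 2.
Step 2: Each call returns 2 + 4 = 6.
Step 3: result = [6, 6, 6]

The answer is [6, 6, 6].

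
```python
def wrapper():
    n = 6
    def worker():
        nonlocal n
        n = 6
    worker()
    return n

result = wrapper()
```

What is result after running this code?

Step 1: wrapper() sets n = 6.
Step 2: worker() uses nonlocal to reassign n = 6.
Step 3: result = 6

The answer is 6.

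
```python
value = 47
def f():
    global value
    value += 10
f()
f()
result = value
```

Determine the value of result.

Step 1: value = 47.
Step 2: First f(): value = 47 + 10 = 57.
Step 3: Second f(): value = 57 + 10 = 67. result = 67

The answer is 67.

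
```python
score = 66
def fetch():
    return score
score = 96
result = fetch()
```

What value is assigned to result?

Step 1: score is first set to 66, then reassigned to 96.
Step 2: fetch() is called after the reassignment, so it looks up the current global score = 96.
Step 3: result = 96

The answer is 96.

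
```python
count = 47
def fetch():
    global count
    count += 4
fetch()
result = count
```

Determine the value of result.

Step 1: count = 47 globally.
Step 2: fetch() modifies global count: count += 4 = 51.
Step 3: result = 51

The answer is 51.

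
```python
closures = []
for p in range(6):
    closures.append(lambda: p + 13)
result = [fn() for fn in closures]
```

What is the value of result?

Step 1: All lambdas capture p by reference. After the loop, p = 5.
Step 2: Each call returns 5 + 13 = 18.
Step 3: result = [18, 18, 18, 18, 18, 18]

The answer is [18, 18, 18, 18, 18, 18].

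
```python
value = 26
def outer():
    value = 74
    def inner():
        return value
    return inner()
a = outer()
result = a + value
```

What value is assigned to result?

Step 1: outer() has local value = 74. inner() reads from enclosing.
Step 2: outer() returns 74. Global value = 26 unchanged.
Step 3: result = 74 + 26 = 100

The answer is 100.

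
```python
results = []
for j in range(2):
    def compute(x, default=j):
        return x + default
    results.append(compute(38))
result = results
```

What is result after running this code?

Step 1: Default argument default=j is evaluated at function definition time.
Step 2: Each iteration creates compute with default = current j value.
Step 3: compute(38) returns 38 + default. results = [38, 39]

The answer is [38, 39].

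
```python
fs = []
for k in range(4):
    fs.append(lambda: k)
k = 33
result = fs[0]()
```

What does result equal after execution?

Step 1: Lambdas capture the variable k by reference, not by value.
Step 2: After the loop, k is reassigned to 33.
Step 3: fs[0]() looks up the current k = 33. result = 33

The answer is 33.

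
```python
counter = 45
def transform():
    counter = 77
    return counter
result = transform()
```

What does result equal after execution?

Step 1: Global counter = 45.
Step 2: transform() creates local counter = 77, shadowing the global.
Step 3: Returns local counter = 77. result = 77

The answer is 77.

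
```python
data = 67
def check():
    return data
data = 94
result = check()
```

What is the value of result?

Step 1: data is first set to 67, then reassigned to 94.
Step 2: check() is called after the reassignment, so it looks up the current global data = 94.
Step 3: result = 94

The answer is 94.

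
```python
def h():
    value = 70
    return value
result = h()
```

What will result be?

Step 1: h() defines value = 70 in its local scope.
Step 2: return value finds the local variable value = 70.
Step 3: result = 70

The answer is 70.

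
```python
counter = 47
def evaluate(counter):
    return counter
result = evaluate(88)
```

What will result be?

Step 1: Global counter = 47.
Step 2: evaluate(88) takes parameter counter = 88, which shadows the global.
Step 3: result = 88

The answer is 88.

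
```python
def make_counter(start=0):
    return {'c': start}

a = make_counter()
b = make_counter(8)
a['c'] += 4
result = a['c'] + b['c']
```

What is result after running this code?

Step 1: make_counter() returns a new dict each call (immutable default 0).
Step 2: a = {'c': 0}, b = {'c': 8}.
Step 3: a['c'] += 4 = 4. result = 4 + 8 = 12

The answer is 12.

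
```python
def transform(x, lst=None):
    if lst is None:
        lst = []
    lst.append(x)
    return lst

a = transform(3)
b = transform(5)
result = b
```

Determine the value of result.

Step 1: None default with guard creates a NEW list each call.
Step 2: a = [3] (fresh list). b = [5] (another fresh list).
Step 3: result = [5] (this is the fix for mutable default)

The answer is [5].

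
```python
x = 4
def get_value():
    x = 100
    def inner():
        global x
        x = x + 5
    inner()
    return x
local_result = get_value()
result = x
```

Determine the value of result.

Step 1: Global x = 4. get_value() creates local x = 100.
Step 2: inner() declares global x and adds 5: global x = 4 + 5 = 9.
Step 3: get_value() returns its local x = 100 (unaffected by inner).
Step 4: result = global x = 9

The answer is 9.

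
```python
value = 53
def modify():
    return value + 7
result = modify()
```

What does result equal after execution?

Step 1: value = 53 is defined globally.
Step 2: modify() looks up value from global scope = 53, then computes 53 + 7 = 60.
Step 3: result = 60

The answer is 60.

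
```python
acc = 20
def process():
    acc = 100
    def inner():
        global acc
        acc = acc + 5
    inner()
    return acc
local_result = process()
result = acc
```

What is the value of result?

Step 1: Global acc = 20. process() creates local acc = 100.
Step 2: inner() declares global acc and adds 5: global acc = 20 + 5 = 25.
Step 3: process() returns its local acc = 100 (unaffected by inner).
Step 4: result = global acc = 25

The answer is 25.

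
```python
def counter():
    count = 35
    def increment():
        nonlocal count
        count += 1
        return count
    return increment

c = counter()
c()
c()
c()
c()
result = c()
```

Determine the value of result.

Step 1: counter() creates closure with count = 35.
Step 2: Each c() call increments count via nonlocal. After 5 calls: 35 + 5 = 40.
Step 3: result = 40

The answer is 40.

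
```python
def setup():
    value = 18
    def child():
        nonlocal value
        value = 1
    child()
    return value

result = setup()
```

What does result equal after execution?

Step 1: setup() sets value = 18.
Step 2: child() uses nonlocal to reassign value = 1.
Step 3: result = 1

The answer is 1.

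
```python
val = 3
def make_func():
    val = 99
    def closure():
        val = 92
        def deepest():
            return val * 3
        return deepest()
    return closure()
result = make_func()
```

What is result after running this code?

Step 1: deepest() looks up val through LEGB: not local, finds val = 92 in enclosing closure().
Step 2: Returns 92 * 3 = 276.
Step 3: result = 276

The answer is 276.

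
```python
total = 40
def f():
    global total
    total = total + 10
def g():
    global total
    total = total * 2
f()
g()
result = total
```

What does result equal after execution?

Step 1: total = 40.
Step 2: f() adds 10: total = 40 + 10 = 50.
Step 3: g() doubles: total = 50 * 2 = 100.
Step 4: result = 100

The answer is 100.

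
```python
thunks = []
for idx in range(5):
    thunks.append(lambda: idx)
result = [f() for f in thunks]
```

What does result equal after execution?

Step 1: All 5 lambdas share the same variable idx.
Step 2: After the loop, idx = 4.
Step 3: Each call returns 4. result = [4, 4, 4, 4, 4]

The answer is [4, 4, 4, 4, 4].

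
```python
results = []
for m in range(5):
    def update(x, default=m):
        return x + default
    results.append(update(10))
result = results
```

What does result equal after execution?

Step 1: Default argument default=m is evaluated at function definition time.
Step 2: Each iteration creates update with default = current m value.
Step 3: update(10) returns 10 + default. results = [10, 11, 12, 13, 14]

The answer is [10, 11, 12, 13, 14].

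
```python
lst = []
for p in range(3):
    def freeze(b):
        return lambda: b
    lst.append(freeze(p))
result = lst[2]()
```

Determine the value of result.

Step 1: freeze(p) creates a new scope capturing b = p at call time.
Step 2: lst[2] = freeze(2), so its lambda captures b = 2.
Step 3: result = 2 (closure factory fixes late binding)

The answer is 2.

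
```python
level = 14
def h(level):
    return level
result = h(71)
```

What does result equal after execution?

Step 1: Global level = 14.
Step 2: h(71) takes parameter level = 71, which shadows the global.
Step 3: result = 71

The answer is 71.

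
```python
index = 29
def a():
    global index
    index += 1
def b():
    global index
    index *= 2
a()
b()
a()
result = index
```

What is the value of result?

Step 1: index = 29.
Step 2: a(): index = 29 + 1 = 30.
Step 3: b(): index = 30 * 2 = 60.
Step 4: a(): index = 60 + 1 = 61

The answer is 61.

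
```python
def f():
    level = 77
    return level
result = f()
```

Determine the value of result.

Step 1: f() defines level = 77 in its local scope.
Step 2: return level finds the local variable level = 77.
Step 3: result = 77

The answer is 77.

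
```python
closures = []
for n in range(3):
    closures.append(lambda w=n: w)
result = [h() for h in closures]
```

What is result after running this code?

Step 1: Default arg w=n captures n at each iteration.
Step 2: Each lambda has its own default: 0, 1, ..., 2.
Step 3: result = [0, 1, 2]

The answer is [0, 1, 2].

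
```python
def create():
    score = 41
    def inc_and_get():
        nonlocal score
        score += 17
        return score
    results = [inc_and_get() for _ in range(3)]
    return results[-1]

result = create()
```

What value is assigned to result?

Step 1: score = 41.
Step 2: Three calls to inc_and_get(), each adding 17.
Step 3: Last value = 41 + 17 * 3 = 92

The answer is 92.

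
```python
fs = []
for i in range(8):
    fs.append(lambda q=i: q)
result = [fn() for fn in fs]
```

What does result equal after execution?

Step 1: Default arg q=i captures i at each iteration.
Step 2: Each lambda has its own default: 0, 1, ..., 7.
Step 3: result = [0, 1, 2, 3, 4, 5, 6, 7]

The answer is [0, 1, 2, 3, 4, 5, 6, 7].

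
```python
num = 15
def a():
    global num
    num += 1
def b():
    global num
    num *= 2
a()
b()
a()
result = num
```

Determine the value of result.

Step 1: num = 15.
Step 2: a(): num = 15 + 1 = 16.
Step 3: b(): num = 16 * 2 = 32.
Step 4: a(): num = 32 + 1 = 33

The answer is 33.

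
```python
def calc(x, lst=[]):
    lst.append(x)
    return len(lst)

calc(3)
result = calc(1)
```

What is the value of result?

Step 1: Mutable default list persists between calls.
Step 2: First call: lst = [3], len = 1. Second call: lst = [3, 1], len = 2.
Step 3: result = 2

The answer is 2.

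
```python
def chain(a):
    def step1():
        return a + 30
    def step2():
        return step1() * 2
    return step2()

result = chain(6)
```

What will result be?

Step 1: chain(6) captures a = 6.
Step 2: step2() calls step1() which returns 6 + 30 = 36.
Step 3: step2() returns 36 * 2 = 72

The answer is 72.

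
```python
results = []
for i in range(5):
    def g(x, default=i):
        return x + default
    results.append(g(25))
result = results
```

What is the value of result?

Step 1: Default argument default=i is evaluated at function definition time.
Step 2: Each iteration creates g with default = current i value.
Step 3: g(25) returns 25 + default. results = [25, 26, 27, 28, 29]

The answer is [25, 26, 27, 28, 29].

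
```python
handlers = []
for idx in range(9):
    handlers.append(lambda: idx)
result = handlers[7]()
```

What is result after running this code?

Step 1: The loop creates 9 lambdas, all referencing the same variable idx.
Step 2: After the loop, idx = 8 (final value).
Step 3: handlers[7]() looks up idx at call time and finds 8. This is the late binding gotcha. result = 8

The answer is 8.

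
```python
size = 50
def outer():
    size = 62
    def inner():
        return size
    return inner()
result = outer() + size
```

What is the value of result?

Step 1: Global size = 50. outer() shadows with size = 62.
Step 2: inner() returns enclosing size = 62. outer() = 62.
Step 3: result = 62 + global size (50) = 112

The answer is 112.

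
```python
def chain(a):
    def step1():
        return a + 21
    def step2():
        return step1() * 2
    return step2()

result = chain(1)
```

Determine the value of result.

Step 1: chain(1) captures a = 1.
Step 2: step2() calls step1() which returns 1 + 21 = 22.
Step 3: step2() returns 22 * 2 = 44

The answer is 44.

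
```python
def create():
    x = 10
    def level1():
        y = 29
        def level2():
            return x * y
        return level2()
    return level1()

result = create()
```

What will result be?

Step 1: x = 10 in create. y = 29 in level1.
Step 2: level2() reads x = 10 and y = 29 from enclosing scopes.
Step 3: result = 10 * 29 = 290

The answer is 290.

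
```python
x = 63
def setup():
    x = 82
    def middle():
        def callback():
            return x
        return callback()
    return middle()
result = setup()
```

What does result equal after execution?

Step 1: setup() defines x = 82. middle() and callback() have no local x.
Step 2: callback() checks local (none), enclosing middle() (none), enclosing setup() and finds x = 82.
Step 3: result = 82

The answer is 82.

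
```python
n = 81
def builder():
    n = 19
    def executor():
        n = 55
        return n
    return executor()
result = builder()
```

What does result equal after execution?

Step 1: Three scopes define n: global (81), builder (19), executor (55).
Step 2: executor() has its own local n = 55, which shadows both enclosing and global.
Step 3: result = 55 (local wins in LEGB)

The answer is 55.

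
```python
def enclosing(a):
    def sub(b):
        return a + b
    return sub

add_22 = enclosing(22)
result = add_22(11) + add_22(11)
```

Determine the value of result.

Step 1: add_22 captures a = 22.
Step 2: add_22(11) = 22 + 11 = 33, called twice.
Step 3: result = 33 + 33 = 66

The answer is 66.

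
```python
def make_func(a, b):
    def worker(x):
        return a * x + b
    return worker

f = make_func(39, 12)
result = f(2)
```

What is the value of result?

Step 1: make_func(39, 12) captures a = 39, b = 12.
Step 2: f(2) computes 39 * 2 + 12 = 90.
Step 3: result = 90

The answer is 90.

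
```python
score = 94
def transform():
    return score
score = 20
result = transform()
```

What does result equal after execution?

Step 1: score is first set to 94, then reassigned to 20.
Step 2: transform() is called after the reassignment, so it looks up the current global score = 20.
Step 3: result = 20

The answer is 20.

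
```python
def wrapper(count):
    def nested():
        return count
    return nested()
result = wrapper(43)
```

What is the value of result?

Step 1: wrapper(43) binds parameter count = 43.
Step 2: nested() looks up count in enclosing scope and finds the parameter count = 43.
Step 3: result = 43

The answer is 43.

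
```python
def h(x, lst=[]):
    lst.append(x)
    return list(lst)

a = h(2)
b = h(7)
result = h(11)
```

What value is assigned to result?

Step 1: Default list is shared. list() creates copies for return values.
Step 2: Internal list grows: [2] -> [2, 7] -> [2, 7, 11].
Step 3: result = [2, 7, 11]

The answer is [2, 7, 11].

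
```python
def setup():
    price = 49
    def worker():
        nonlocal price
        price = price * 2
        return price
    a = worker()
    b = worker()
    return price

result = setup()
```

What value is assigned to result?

Step 1: price starts at 49.
Step 2: First worker(): price = 49 * 2 = 98.
Step 3: Second worker(): price = 98 * 2 = 196.
Step 4: result = 196

The answer is 196.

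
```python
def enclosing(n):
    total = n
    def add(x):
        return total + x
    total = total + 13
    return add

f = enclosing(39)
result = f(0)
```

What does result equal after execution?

Step 1: enclosing(39) sets total = 39, then total = 39 + 13 = 52.
Step 2: Closures capture by reference, so add sees total = 52.
Step 3: f(0) returns 52 + 0 = 52

The answer is 52.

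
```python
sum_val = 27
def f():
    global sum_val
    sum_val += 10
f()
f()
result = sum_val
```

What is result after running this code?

Step 1: sum_val = 27.
Step 2: First f(): sum_val = 27 + 10 = 37.
Step 3: Second f(): sum_val = 37 + 10 = 47. result = 47

The answer is 47.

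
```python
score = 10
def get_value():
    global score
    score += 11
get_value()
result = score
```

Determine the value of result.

Step 1: score = 10 globally.
Step 2: get_value() modifies global score: score += 11 = 21.
Step 3: result = 21

The answer is 21.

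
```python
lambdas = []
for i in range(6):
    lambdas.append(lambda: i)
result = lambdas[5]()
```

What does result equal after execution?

Step 1: The loop creates 6 lambdas, all referencing the same variable i.
Step 2: After the loop, i = 5 (final value).
Step 3: lambdas[5]() looks up i at call time and finds 5. This is the late binding gotcha. result = 5

The answer is 5.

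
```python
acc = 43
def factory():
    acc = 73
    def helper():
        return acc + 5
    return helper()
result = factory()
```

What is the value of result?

Step 1: factory() shadows global acc with acc = 73.
Step 2: helper() finds acc = 73 in enclosing scope, computes 73 + 5 = 78.
Step 3: result = 78

The answer is 78.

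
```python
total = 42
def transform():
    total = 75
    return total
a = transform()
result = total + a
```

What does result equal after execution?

Step 1: Global total = 42. transform() returns local total = 75.
Step 2: a = 75. Global total still = 42.
Step 3: result = 42 + 75 = 117

The answer is 117.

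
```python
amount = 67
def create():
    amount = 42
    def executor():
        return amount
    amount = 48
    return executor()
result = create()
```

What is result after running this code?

Step 1: create() sets amount = 42, then later amount = 48.
Step 2: executor() is called after amount is reassigned to 48. Closures capture variables by reference, not by value.
Step 3: result = 48

The answer is 48.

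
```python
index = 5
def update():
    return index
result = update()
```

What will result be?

Step 1: index = 5 is defined in the global scope.
Step 2: update() looks up index. No local index exists, so Python checks the global scope via LEGB rule and finds index = 5.
Step 3: result = 5

The answer is 5.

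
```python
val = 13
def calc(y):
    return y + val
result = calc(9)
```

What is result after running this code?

Step 1: val = 13 is defined globally.
Step 2: calc(9) uses parameter y = 9 and looks up val from global scope = 13.
Step 3: result = 9 + 13 = 22

The answer is 22.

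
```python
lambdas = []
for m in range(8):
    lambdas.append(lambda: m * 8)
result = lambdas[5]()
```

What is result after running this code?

Step 1: All lambdas reference the same variable m (late binding).
Step 2: After the loop, m = 7. Every lambda returns m * 8.
Step 3: lambdas[5]() = 7 * 8 = 56

The answer is 56.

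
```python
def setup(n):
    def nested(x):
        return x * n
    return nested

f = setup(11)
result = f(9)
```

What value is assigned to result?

Step 1: setup(11) creates a closure capturing n = 11.
Step 2: f(9) computes 9 * 11 = 99.
Step 3: result = 99

The answer is 99.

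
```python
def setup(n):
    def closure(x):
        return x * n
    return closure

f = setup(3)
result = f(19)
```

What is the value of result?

Step 1: setup(3) creates a closure capturing n = 3.
Step 2: f(19) computes 19 * 3 = 57.
Step 3: result = 57

The answer is 57.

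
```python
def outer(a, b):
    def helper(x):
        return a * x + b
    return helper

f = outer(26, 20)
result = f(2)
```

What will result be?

Step 1: outer(26, 20) captures a = 26, b = 20.
Step 2: f(2) computes 26 * 2 + 20 = 72.
Step 3: result = 72

The answer is 72.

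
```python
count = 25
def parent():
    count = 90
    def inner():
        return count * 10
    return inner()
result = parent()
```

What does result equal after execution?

Step 1: parent() shadows global count with count = 90.
Step 2: inner() finds count = 90 in enclosing scope, computes 90 * 10 = 900.
Step 3: result = 900

The answer is 900.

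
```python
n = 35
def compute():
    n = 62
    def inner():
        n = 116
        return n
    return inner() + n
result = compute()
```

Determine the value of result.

Step 1: compute() has local n = 62. inner() has local n = 116.
Step 2: inner() returns its local n = 116.
Step 3: compute() returns 116 + its own n (62) = 178

The answer is 178.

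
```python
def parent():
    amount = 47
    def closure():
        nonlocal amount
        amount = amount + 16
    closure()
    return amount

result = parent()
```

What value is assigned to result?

Step 1: parent() sets amount = 47.
Step 2: closure() uses nonlocal to modify amount in parent's scope: amount = 47 + 16 = 63.
Step 3: parent() returns the modified amount = 63

The answer is 63.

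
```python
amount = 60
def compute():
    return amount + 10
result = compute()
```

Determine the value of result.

Step 1: amount = 60 is defined globally.
Step 2: compute() looks up amount from global scope = 60, then computes 60 + 10 = 70.
Step 3: result = 70

The answer is 70.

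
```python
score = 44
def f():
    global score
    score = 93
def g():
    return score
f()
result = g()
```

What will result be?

Step 1: score = 44.
Step 2: f() sets global score = 93.
Step 3: g() reads global score = 93. result = 93

The answer is 93.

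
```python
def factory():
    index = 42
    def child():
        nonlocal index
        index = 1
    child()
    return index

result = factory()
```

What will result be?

Step 1: factory() sets index = 42.
Step 2: child() uses nonlocal to reassign index = 1.
Step 3: result = 1

The answer is 1.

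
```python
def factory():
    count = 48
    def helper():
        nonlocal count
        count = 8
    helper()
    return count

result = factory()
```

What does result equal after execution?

Step 1: factory() sets count = 48.
Step 2: helper() uses nonlocal to reassign count = 8.
Step 3: result = 8

The answer is 8.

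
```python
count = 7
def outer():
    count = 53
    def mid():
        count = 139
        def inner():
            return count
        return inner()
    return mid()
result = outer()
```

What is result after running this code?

Step 1: Three levels of shadowing: global 7, outer 53, mid 139.
Step 2: inner() finds count = 139 in enclosing mid() scope.
Step 3: result = 139

The answer is 139.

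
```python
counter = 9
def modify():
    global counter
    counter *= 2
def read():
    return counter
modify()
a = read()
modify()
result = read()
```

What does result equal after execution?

Step 1: counter = 9.
Step 2: First modify(): counter = 9 * 2 = 18.
Step 3: Second modify(): counter = 18 * 2 = 36.
Step 4: read() returns 36

The answer is 36.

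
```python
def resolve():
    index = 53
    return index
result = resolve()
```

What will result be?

Step 1: resolve() defines index = 53 in its local scope.
Step 2: return index finds the local variable index = 53.
Step 3: result = 53

The answer is 53.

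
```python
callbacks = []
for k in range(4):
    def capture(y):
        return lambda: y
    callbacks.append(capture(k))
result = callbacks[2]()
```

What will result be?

Step 1: capture(k) creates a new scope capturing y = k at call time.
Step 2: callbacks[2] = capture(2), so its lambda captures y = 2.
Step 3: result = 2 (closure factory fixes late binding)

The answer is 2.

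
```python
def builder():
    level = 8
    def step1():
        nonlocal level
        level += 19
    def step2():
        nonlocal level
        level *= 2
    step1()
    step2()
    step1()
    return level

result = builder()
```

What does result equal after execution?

Step 1: level = 8.
Step 2: step1(): level = 8 + 19 = 27.
Step 3: step2(): level = 27 * 2 = 54.
Step 4: step1(): level = 54 + 19 = 73. result = 73

The answer is 73.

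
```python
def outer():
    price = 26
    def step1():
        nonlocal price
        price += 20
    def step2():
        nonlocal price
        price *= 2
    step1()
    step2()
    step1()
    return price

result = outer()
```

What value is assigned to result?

Step 1: price = 26.
Step 2: step1(): price = 26 + 20 = 46.
Step 3: step2(): price = 46 * 2 = 92.
Step 4: step1(): price = 92 + 20 = 112. result = 112

The answer is 112.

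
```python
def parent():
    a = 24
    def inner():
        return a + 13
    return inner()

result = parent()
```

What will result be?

Step 1: parent() defines a = 24.
Step 2: inner() reads a = 24 from enclosing scope, returns 24 + 13 = 37.
Step 3: result = 37

The answer is 37.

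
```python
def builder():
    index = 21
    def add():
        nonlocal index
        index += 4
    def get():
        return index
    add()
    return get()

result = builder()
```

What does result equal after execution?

Step 1: index = 21. add() modifies it via nonlocal, get() reads it.
Step 2: add() makes index = 21 + 4 = 25.
Step 3: get() returns 25. result = 25

The answer is 25.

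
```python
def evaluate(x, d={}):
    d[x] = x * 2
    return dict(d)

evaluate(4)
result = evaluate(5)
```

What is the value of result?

Step 1: Mutable default dict is shared across calls.
Step 2: First call adds 4: 8. Second call adds 5: 10.
Step 3: result = {4: 8, 5: 10}

The answer is {4: 8, 5: 10}.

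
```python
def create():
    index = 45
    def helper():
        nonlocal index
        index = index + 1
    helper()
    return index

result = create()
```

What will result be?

Step 1: create() sets index = 45.
Step 2: helper() uses nonlocal to modify index in create's scope: index = 45 + 1 = 46.
Step 3: create() returns the modified index = 46

The answer is 46.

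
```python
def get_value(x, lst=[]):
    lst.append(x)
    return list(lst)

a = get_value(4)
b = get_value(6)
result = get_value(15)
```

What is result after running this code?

Step 1: Default list is shared. list() creates copies for return values.
Step 2: Internal list grows: [4] -> [4, 6] -> [4, 6, 15].
Step 3: result = [4, 6, 15]

The answer is [4, 6, 15].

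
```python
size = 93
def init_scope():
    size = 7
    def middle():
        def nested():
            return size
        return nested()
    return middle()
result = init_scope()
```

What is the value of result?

Step 1: init_scope() defines size = 7. middle() and nested() have no local size.
Step 2: nested() checks local (none), enclosing middle() (none), enclosing init_scope() and finds size = 7.
Step 3: result = 7

The answer is 7.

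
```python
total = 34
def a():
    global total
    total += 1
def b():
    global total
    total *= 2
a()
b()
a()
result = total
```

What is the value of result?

Step 1: total = 34.
Step 2: a(): total = 34 + 1 = 35.
Step 3: b(): total = 35 * 2 = 70.
Step 4: a(): total = 70 + 1 = 71

The answer is 71.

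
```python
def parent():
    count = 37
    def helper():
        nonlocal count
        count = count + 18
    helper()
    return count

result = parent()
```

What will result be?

Step 1: parent() sets count = 37.
Step 2: helper() uses nonlocal to modify count in parent's scope: count = 37 + 18 = 55.
Step 3: parent() returns the modified count = 55

The answer is 55.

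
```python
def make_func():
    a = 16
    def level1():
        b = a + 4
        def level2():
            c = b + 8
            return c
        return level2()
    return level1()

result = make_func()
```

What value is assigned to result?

Step 1: a = 16. b = a + 4 = 20.
Step 2: c = b + 8 = 20 + 8 = 28.
Step 3: result = 28

The answer is 28.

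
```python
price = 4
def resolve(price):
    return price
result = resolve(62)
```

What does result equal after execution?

Step 1: Global price = 4.
Step 2: resolve(62) takes parameter price = 62, which shadows the global.
Step 3: result = 62

The answer is 62.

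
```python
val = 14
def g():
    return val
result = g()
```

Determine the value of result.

Step 1: val = 14 is defined in the global scope.
Step 2: g() looks up val. No local val exists, so Python checks the global scope via LEGB rule and finds val = 14.
Step 3: result = 14

The answer is 14.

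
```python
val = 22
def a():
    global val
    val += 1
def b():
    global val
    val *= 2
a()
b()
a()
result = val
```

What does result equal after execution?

Step 1: val = 22.
Step 2: a(): val = 22 + 1 = 23.
Step 3: b(): val = 23 * 2 = 46.
Step 4: a(): val = 46 + 1 = 47

The answer is 47.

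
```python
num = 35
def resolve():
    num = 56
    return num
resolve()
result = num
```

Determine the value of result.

Step 1: Global num = 35.
Step 2: resolve() creates local num = 56 (shadow, not modification).
Step 3: After resolve() returns, global num is unchanged. result = 35

The answer is 35.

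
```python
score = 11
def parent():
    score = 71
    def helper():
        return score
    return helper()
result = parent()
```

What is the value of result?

Step 1: score = 11 globally, but parent() defines score = 71 locally.
Step 2: helper() looks up score. Not in local scope, so checks enclosing scope (parent) and finds score = 71.
Step 3: result = 71

The answer is 71.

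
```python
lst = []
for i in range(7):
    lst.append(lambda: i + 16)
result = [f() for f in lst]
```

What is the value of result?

Step 1: All lambdas capture i by reference. After the loop, i = 6.
Step 2: Each call returns 6 + 16 = 22.
Step 3: result = [22, 22, 22, 22, 22, 22, 22]

The answer is [22, 22, 22, 22, 22, 22, 22].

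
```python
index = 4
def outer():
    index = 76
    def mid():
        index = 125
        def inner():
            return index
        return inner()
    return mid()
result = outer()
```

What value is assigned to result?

Step 1: Three levels of shadowing: global 4, outer 76, mid 125.
Step 2: inner() finds index = 125 in enclosing mid() scope.
Step 3: result = 125

The answer is 125.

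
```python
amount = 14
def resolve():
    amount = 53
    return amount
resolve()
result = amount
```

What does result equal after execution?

Step 1: Global amount = 14.
Step 2: resolve() creates local amount = 53 (shadow, not modification).
Step 3: After resolve() returns, global amount is unchanged. result = 14

The answer is 14.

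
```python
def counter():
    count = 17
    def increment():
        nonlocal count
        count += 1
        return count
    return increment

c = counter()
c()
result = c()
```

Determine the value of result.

Step 1: counter() creates closure with count = 17.
Step 2: Each c() call increments count via nonlocal. After 2 calls: 17 + 2 = 19.
Step 3: result = 19

The answer is 19.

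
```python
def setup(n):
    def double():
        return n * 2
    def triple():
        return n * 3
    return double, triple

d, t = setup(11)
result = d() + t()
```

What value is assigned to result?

Step 1: Both closures capture the same n = 11.
Step 2: d() = 11 * 2 = 22, t() = 11 * 3 = 33.
Step 3: result = 22 + 33 = 55

The answer is 55.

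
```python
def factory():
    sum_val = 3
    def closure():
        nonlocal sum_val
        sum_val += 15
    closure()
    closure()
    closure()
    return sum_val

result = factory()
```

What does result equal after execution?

Step 1: sum_val starts at 3.
Step 2: closure() is called 3 times, each adding 15.
Step 3: sum_val = 3 + 15 * 3 = 48

The answer is 48.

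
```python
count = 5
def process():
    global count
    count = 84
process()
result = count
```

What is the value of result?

Step 1: count = 5 globally.
Step 2: process() declares global count and sets it to 84.
Step 3: After process(), global count = 84. result = 84

The answer is 84.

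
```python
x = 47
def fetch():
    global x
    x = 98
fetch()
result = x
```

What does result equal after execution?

Step 1: x = 47 globally.
Step 2: fetch() declares global x and sets it to 98.
Step 3: After fetch(), global x = 98. result = 98

The answer is 98.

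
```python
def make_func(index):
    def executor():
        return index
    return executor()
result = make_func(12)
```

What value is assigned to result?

Step 1: make_func(12) binds parameter index = 12.
Step 2: executor() looks up index in enclosing scope and finds the parameter index = 12.
Step 3: result = 12

The answer is 12.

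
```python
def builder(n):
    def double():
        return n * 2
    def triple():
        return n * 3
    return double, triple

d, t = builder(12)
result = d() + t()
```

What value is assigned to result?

Step 1: Both closures capture the same n = 12.
Step 2: d() = 12 * 2 = 24, t() = 12 * 3 = 36.
Step 3: result = 24 + 36 = 60

The answer is 60.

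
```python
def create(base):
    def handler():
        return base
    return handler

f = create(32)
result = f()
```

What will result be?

Step 1: create(32) creates closure capturing base = 32.
Step 2: f() returns the captured base = 32.
Step 3: result = 32

The answer is 32.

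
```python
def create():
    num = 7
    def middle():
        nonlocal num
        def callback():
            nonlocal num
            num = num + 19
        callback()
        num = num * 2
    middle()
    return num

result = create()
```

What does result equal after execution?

Step 1: num = 7.
Step 2: callback() adds 19: num = 7 + 19 = 26.
Step 3: middle() doubles: num = 26 * 2 = 52.
Step 4: result = 52

The answer is 52.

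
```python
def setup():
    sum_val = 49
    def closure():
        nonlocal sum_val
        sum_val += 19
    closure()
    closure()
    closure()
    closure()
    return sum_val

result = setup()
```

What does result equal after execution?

Step 1: sum_val starts at 49.
Step 2: closure() is called 4 times, each adding 19.
Step 3: sum_val = 49 + 19 * 4 = 125

The answer is 125.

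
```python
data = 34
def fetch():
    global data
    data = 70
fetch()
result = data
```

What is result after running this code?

Step 1: data = 34 globally.
Step 2: fetch() declares global data and sets it to 70.
Step 3: After fetch(), global data = 70. result = 70

The answer is 70.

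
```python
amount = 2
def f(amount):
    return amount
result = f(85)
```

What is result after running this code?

Step 1: Global amount = 2.
Step 2: f(85) takes parameter amount = 85, which shadows the global.
Step 3: result = 85

The answer is 85.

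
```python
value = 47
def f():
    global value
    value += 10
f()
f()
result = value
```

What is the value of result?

Step 1: value = 47.
Step 2: First f(): value = 47 + 10 = 57.
Step 3: Second f(): value = 57 + 10 = 67. result = 67

The answer is 67.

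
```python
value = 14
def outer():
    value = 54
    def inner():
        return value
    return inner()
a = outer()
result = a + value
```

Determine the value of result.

Step 1: outer() has local value = 54. inner() reads from enclosing.
Step 2: outer() returns 54. Global value = 14 unchanged.
Step 3: result = 54 + 14 = 68

The answer is 68.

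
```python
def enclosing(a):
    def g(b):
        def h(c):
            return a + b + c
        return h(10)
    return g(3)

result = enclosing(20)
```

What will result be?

Step 1: a = 20, b = 3, c = 10 across three nested scopes.
Step 2: h() accesses all three via LEGB rule.
Step 3: result = 20 + 3 + 10 = 33

The answer is 33.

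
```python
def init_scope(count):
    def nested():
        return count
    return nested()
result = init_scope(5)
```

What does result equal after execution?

Step 1: init_scope(5) binds parameter count = 5.
Step 2: nested() looks up count in enclosing scope and finds the parameter count = 5.
Step 3: result = 5

The answer is 5.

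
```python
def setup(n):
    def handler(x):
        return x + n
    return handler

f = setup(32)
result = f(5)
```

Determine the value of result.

Step 1: setup(32) creates a closure that captures n = 32.
Step 2: f(5) calls the closure with x = 5, returning 5 + 32 = 37.
Step 3: result = 37

The answer is 37.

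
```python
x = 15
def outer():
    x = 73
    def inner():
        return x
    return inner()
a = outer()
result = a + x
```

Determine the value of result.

Step 1: outer() has local x = 73. inner() reads from enclosing.
Step 2: outer() returns 73. Global x = 15 unchanged.
Step 3: result = 73 + 15 = 88

The answer is 88.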